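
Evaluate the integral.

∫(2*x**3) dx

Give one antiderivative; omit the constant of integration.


Answer: x**4/2.


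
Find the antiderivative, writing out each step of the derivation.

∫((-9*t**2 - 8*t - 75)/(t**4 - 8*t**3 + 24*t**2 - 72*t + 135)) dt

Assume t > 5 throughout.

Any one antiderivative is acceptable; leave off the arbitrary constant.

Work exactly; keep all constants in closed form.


Step 1. Decompose ∫((-9*t**2 - 8*t - 75)/(t**4 - 8*t**3 + 24*t**2 - 72*t + 135)) dt by partial fractions, (-9*t**2 - 8*t - 75)/(t**4 - 8*t**3 + 24*t**2 - 72*t + 135) = 1/(t**2 + 9) + 5/(t - 3) - 5/(t - 5): now ∫(-5/(t - 5)) dt + ∫(5/(t - 3)) dt + ∫(1/(t**2 + 9)) dt.
Step 2. Evaluate the standard form [assuming t > 5]: now -5*log(t - 5) + ∫(5/(t - 3)) dt + ∫(1/(t**2 + 9)) dt.
Step 3. Evaluate the standard form [assuming t > 3]: now -5*log(t - 5) + 5*log(t - 3) + ∫(1/(t**2 + 9)) dt.
Step 4. Evaluate the standard form: now -5*log(t - 5) + 5*log(t - 3) + atan(t/3)/3.
Answer: -5*log(t - 5) + 5*log(t - 3) + atan(t/3)/3.


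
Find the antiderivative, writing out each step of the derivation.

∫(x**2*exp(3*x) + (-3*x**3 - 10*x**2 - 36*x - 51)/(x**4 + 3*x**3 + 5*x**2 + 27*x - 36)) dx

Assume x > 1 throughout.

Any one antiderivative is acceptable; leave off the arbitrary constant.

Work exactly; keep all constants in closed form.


Step 1. Rewrite: now ∫(x**2*exp(3*x)) dx + ∫((-3*x**3 - 10*x**2 - 36*x - 51)/(x**4 + 3*x**3 + 5*x**2 + 27*x - 36)) dx.
Step 2. Decompose ∫((-3*x**3 - 10*x**2 - 36*x - 51)/(x**4 + 3*x**3 + 5*x**2 + 27*x - 36)) dx by partial fractions, (-3*x**3 - 10*x**2 - 36*x - 51)/(x**4 + 3*x**3 + 5*x**2 + 27*x - 36) = -3/(x**2 + 9) - 1/(x + 4) - 2/(x - 1): now ∫(x**2*exp(3*x)) dx + ∫(-2/(x - 1)) dx + ∫(-1/(x + 4)) dx + ∫(-3/(x**2 + 9)) dx.
Step 3. Evaluate the standard form [assuming x > 1]: now -2*log(x - 1) + ∫(x**2*exp(3*x)) dx + ∫(-1/(x + 4)) dx + ∫(-3/(x**2 + 9)) dx.
Step 4. Evaluate the standard form [assuming x > -4]: now -2*log(x - 1) - log(x + 4) + ∫(x**2*exp(3*x)) dx + ∫(-3/(x**2 + 9)) dx.
Step 5. Evaluate the standard form: now -2*log(x - 1) - log(x + 4) - atan(x/3) + ∫(x**2*exp(3*x)) dx.
Step 6. Integrate ∫(x**2*exp(3*x)) dx by parts with u = x**2, dv = (exp(3*x)) dx, so v = exp(3*x)/3: now x**2*exp(3*x)/3 - 2*log(x - 1) - log(x + 4) - atan(x/3) + ∫(-2*x*exp(3*x)/3) dx.
Step 7. Integrate ∫(-2*x*exp(3*x)/3) dx by parts with u = x, dv = (-2*exp(3*x)/3) dx, so v = -2*exp(3*x)/9: now x**2*exp(3*x)/3 - 2*x*exp(3*x)/9 - 2*log(x - 1) - log(x + 4) - atan(x/3) + ∫(2*exp(3*x)/9) dx.
Step 8. Evaluate the standard form: now x**2*exp(3*x)/3 - 2*x*exp(3*x)/9 + 2*exp(3*x)/27 - 2*log(x - 1) - log(x + 4) - atan(x/3).
Answer: x**2*exp(3*x)/3 - 2*x*exp(3*x)/9 + 2*exp(3*x)/27 - 2*log(x - 1) - log(x + 4) - atan(x/3).


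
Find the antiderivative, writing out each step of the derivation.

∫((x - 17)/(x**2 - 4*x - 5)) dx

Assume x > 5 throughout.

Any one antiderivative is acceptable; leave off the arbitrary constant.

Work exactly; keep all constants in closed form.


Step 1. Decompose ∫((x - 17)/(x**2 - 4*x - 5)) dx by partial fractions, (x - 17)/(x**2 - 4*x - 5) = 3/(x + 1) - 2/(x - 5): now ∫(-2/(x - 5)) dx + ∫(3/(x + 1)) dx.
Step 2. Evaluate the standard form [assuming x > 5]: now -2*log(x - 5) + ∫(3/(x + 1)) dx.
Step 3. Evaluate the standard form [assuming x > -1]: now -2*log(x - 5) + 3*log(x + 1).
Answer: -2*log(x - 5) + 3*log(x + 1).


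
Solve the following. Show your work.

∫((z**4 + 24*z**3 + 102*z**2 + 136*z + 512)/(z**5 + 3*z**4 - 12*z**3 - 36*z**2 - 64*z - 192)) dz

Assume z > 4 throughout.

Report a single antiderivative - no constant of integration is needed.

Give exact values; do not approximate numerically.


Step 1. Decompose ∫((z**4 + 24*z**3 + 102*z**2 + 136*z + 512)/(z**5 + 3*z**4 - 12*z**3 - 36*z**2 - 64*z - 192)) dz by partial fractions, (z**4 + 24*z**3 + 102*z**2 + 136*z + 512)/(z**5 + 3*z**4 - 12*z**3 - 36*z**2 - 64*z - 192) = -2/(z**2 + 4) + 2/(z + 4) - 5/(z + 3) + 4/(z - 4): now ∫(4/(z - 4)) dz + ∫(-5/(z + 3)) dz + ∫(2/(z + 4)) dz + ∫(-2/(z**2 + 4)) dz.
Step 2. Evaluate the standard form [assuming z > -4]: now 2*log(z + 4) + ∫(4/(z - 4)) dz + ∫(-5/(z + 3)) dz + ∫(-2/(z**2 + 4)) dz.
Step 3. Evaluate the standard form [assuming z > -3]: now -5*log(z + 3) + 2*log(z + 4) + ∫(4/(z - 4)) dz + ∫(-2/(z**2 + 4)) dz.
Step 4. Evaluate the standard form [assuming z > 4]: now 4*log(z - 4) - 5*log(z + 3) + 2*log(z + 4) + ∫(-2/(z**2 + 4)) dz.
Step 5. Evaluate the standard form: now 4*log(z - 4) - 5*log(z + 3) + 2*log(z + 4) - atan(z/2).
Answer: 4*log(z - 4) - 5*log(z + 3) + 2*log(z + 4) - atan(z/2).


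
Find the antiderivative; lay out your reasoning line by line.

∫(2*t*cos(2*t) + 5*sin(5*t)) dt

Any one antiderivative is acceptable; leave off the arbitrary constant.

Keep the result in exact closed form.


Step 1. Rewrite: now ∫(2*t*cos(2*t)) dt + ∫(5*sin(5*t)) dt.
Step 2. Integrate ∫(2*t*cos(2*t)) dt by parts with u = t, dv = (2*cos(2*t)) dt, so v = sin(2*t): now t*sin(2*t) + ∫(-sin(2*t)) dt + ∫(5*sin(5*t)) dt.
Step 3. Evaluate the standard form: now t*sin(2*t) + cos(2*t)/2 + ∫(5*sin(5*t)) dt.
Step 4. Evaluate the standard form: now t*sin(2*t) + cos(2*t)/2 - cos(5*t).
Answer: t*sin(2*t) + cos(2*t)/2 - cos(5*t).


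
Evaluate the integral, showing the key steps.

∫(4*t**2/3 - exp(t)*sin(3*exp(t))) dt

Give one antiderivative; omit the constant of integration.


Step 1. Rewrite: now ∫(4*t**2/3) dt + ∫(-exp(t)*sin(3*exp(t))) dt.
Step 2. Evaluate the standard form: now 4*t**3/9 + ∫(-exp(t)*sin(3*exp(t))) dt.
Step 3. Substitute u = exp(t), turning ∫(-exp(t)*sin(3*exp(t))) dt into ∫(-sin(3*u)) du: now 4*t**3/9 + ∫(-sin(3*u)) du.
Step 4. Evaluate the standard form: now 4*t**3/9 + cos(3*u)/3.
Step 5. Substitute back u = exp(t): now 4*t**3/9 + cos(3*exp(t))/3.
Answer: 4*t**3/9 + cos(3*exp(t))/3.


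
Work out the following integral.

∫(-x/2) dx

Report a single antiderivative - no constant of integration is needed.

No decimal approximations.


Answer: -x**2/4.


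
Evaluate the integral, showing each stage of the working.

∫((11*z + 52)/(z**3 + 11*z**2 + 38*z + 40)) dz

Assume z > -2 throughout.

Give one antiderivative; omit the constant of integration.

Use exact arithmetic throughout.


Step 1. Decompose ∫((11*z + 52)/(z**3 + 11*z**2 + 38*z + 40)) dz by partial fractions, (11*z + 52)/(z**3 + 11*z**2 + 38*z + 40) = -1/(z + 5) - 4/(z + 4) + 5/(z + 2): now ∫(5/(z + 2)) dz + ∫(-4/(z + 4)) dz + ∫(-1/(z + 5)) dz.
Step 2. Evaluate the standard form [assuming z > -5]: now -log(z + 5) + ∫(5/(z + 2)) dz + ∫(-4/(z + 4)) dz.
Step 3. Evaluate the standard form [assuming z > -2]: now 5*log(z + 2) - log(z + 5) + ∫(-4/(z + 4)) dz.
Step 4. Evaluate the standard form [assuming z > -4]: now 5*log(z + 2) - 4*log(z + 4) - log(z + 5).
Answer: 5*log(z + 2) - 4*log(z + 4) - log(z + 5).


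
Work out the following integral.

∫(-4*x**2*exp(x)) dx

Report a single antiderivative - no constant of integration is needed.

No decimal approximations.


Answer: -4*x**2*exp(x) + 8*x*exp(x) - 8*exp(x).


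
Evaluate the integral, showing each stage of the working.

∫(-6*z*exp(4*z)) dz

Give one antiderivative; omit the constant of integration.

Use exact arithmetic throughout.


Step 1. Integrate ∫(-6*z*exp(4*z)) dz by parts with u = z, dv = (-6*exp(4*z)) dz, so v = -3*exp(4*z)/2: now -3*z*exp(4*z)/2 + ∫(3*exp(4*z)/2) dz.
Step 2. Evaluate the standard form: now -3*z*exp(4*z)/2 + 3*exp(4*z)/8.
Answer: -3*z*exp(4*z)/2 + 3*exp(4*z)/8.


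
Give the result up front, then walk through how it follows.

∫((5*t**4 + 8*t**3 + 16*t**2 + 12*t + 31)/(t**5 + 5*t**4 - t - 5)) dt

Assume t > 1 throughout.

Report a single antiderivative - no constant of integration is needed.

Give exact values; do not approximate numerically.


The answer is 3*log(t - 1) - 2*log(t + 1) + 4*log(t + 5) - 2*atan(t).
Step 1. Decompose ∫((5*t**4 + 8*t**3 + 16*t**2 + 12*t + 31)/(t**5 + 5*t**4 - t - 5)) dt by partial fractions, (5*t**4 + 8*t**3 + 16*t**2 + 12*t + 31)/(t**5 + 5*t**4 - t - 5) = -2/(t**2 + 1) + 4/(t + 5) - 2/(t + 1) + 3/(t - 1): now ∫(3/(t - 1)) dt + ∫(-2/(t + 1)) dt + ∫(4/(t + 5)) dt + ∫(-2/(t**2 + 1)) dt.
Step 2. Evaluate the standard form [assuming t > -1]: now -2*log(t + 1) + ∫(3/(t - 1)) dt + ∫(4/(t + 5)) dt + ∫(-2/(t**2 + 1)) dt.
Step 3. Evaluate the standard form [assuming t > -5]: now -2*log(t + 1) + 4*log(t + 5) + ∫(3/(t - 1)) dt + ∫(-2/(t**2 + 1)) dt.
Step 4. Evaluate the standard form [assuming t > 1]: now 3*log(t - 1) - 2*log(t + 1) + 4*log(t + 5) + ∫(-2/(t**2 + 1)) dt.
Step 5. Evaluate the standard form: now 3*log(t - 1) - 2*log(t + 1) + 4*log(t + 5) - 2*atan(t).
Answer: 3*log(t - 1) - 2*log(t + 1) + 4*log(t + 5) - 2*atan(t).


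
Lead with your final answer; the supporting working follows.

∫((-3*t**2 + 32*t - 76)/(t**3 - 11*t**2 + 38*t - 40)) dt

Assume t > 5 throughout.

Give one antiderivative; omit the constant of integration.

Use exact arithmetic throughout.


The answer is 3*log(t - 5) - 2*log(t - 4) - 4*log(t - 2).
Step 1. Decompose ∫((-3*t**2 + 32*t - 76)/(t**3 - 11*t**2 + 38*t - 40)) dt by partial fractions, (-3*t**2 + 32*t - 76)/(t**3 - 11*t**2 + 38*t - 40) = -4/(t - 2) - 2/(t - 4) + 3/(t - 5): now ∫(3/(t - 5)) dt + ∫(-2/(t - 4)) dt + ∫(-4/(t - 2)) dt.
Step 2. Evaluate the standard form [assuming t > 2]: now -4*log(t - 2) + ∫(3/(t - 5)) dt + ∫(-2/(t - 4)) dt.
Step 3. Evaluate the standard form [assuming t > 4]: now -2*log(t - 4) - 4*log(t - 2) + ∫(3/(t - 5)) dt.
Step 4. Evaluate the standard form [assuming t > 5]: now 3*log(t - 5) - 2*log(t - 4) - 4*log(t - 2).
Answer: 3*log(t - 5) - 2*log(t - 4) - 4*log(t - 2).


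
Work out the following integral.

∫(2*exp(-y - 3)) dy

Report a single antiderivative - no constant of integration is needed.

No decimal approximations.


Answer: -2*exp(-y - 3).


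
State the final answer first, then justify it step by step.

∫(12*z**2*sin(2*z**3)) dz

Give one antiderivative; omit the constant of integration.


The answer is -2*cos(2*z**3).
Step 1. Substitute u = z**3, turning ∫(12*z**2*sin(2*z**3)) dz into ∫(4*sin(2*u)) du: now ∫(4*sin(2*u)) du.
Step 2. Evaluate the standard form: now -2*cos(2*u).
Step 3. Substitute back u = z**3: now -2*cos(2*z**3).
Answer: -2*cos(2*z**3).


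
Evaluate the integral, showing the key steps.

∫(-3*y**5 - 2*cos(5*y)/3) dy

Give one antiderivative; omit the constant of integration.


Step 1. Rewrite: now ∫(-3*y**5) dy + ∫(-2*cos(5*y)/3) dy.
Step 2. Evaluate the standard form: now -y**6/2 + ∫(-2*cos(5*y)/3) dy.
Step 3. Evaluate the standard form: now -y**6/2 - 2*sin(5*y)/15.
Answer: -y**6/2 - 2*sin(5*y)/15.


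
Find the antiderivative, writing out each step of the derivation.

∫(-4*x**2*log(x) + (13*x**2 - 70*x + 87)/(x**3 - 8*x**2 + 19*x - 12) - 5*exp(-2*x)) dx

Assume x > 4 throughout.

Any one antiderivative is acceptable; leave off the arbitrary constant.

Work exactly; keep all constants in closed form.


Step 1. Rewrite: now ∫(-4*x**2*log(x)) dx + ∫((13*x**2 - 70*x + 87)/(x**3 - 8*x**2 + 19*x - 12)) dx + ∫(-5*exp(-2*x)) dx.
Step 2. Integrate ∫(-4*x**2*log(x)) dx by parts with u = log(x), dv = (-4*x**2) dx, so v = -4*x**3/3 [assuming x > 0]: now -4*x**3*log(x)/3 + ∫(4*x**2/3) dx + ∫((13*x**2 - 70*x + 87)/(x**3 - 8*x**2 + 19*x - 12)) dx + ∫(-5*exp(-2*x)) dx.
Step 3. Evaluate the standard form: now -4*x**3*log(x)/3 + 4*x**3/9 + ∫((13*x**2 - 70*x + 87)/(x**3 - 8*x**2 + 19*x - 12)) dx + ∫(-5*exp(-2*x)) dx.
Step 4. Decompose ∫((13*x**2 - 70*x + 87)/(x**3 - 8*x**2 + 19*x - 12)) dx by partial fractions, (13*x**2 - 70*x + 87)/(x**3 - 8*x**2 + 19*x - 12) = 5/(x - 1) + 3/(x - 3) + 5/(x - 4): now -4*x**3*log(x)/3 + 4*x**3/9 + ∫(5/(x - 4)) dx + ∫(3/(x - 3)) dx + ∫(5/(x - 1)) dx + ∫(-5*exp(-2*x)) dx.
Step 5. Evaluate the standard form [assuming x > 1]: now -4*x**3*log(x)/3 + 4*x**3/9 + 5*log(x - 1) + ∫(5/(x - 4)) dx + ∫(3/(x - 3)) dx + ∫(-5*exp(-2*x)) dx.
Step 6. Evaluate the standard form [assuming x > 3]: now -4*x**3*log(x)/3 + 4*x**3/9 + 3*log(x - 3) + 5*log(x - 1) + ∫(5/(x - 4)) dx + ∫(-5*exp(-2*x)) dx.
Step 7. Evaluate the standard form [assuming x > 4]: now -4*x**3*log(x)/3 + 4*x**3/9 + 5*log(x - 4) + 3*log(x - 3) + 5*log(x - 1) + ∫(-5*exp(-2*x)) dx.
Step 8. Evaluate the standard form: now -4*x**3*log(x)/3 + 4*x**3/9 + 5*log(x - 4) + 3*log(x - 3) + 5*log(x - 1) + 5*exp(-2*x)/2.
Answer: -4*x**3*log(x)/3 + 4*x**3/9 + 5*log(x - 4) + 3*log(x - 3) + 5*log(x - 1) + 5*exp(-2*x)/2.


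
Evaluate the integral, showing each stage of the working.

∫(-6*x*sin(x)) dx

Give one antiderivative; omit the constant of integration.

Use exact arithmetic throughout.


Step 1. Integrate ∫(-6*x*sin(x)) dx by parts with u = x, dv = (-6*sin(x)) dx, so v = 6*cos(x): now 6*x*cos(x) + ∫(-6*cos(x)) dx.
Step 2. Evaluate the standard form: now 6*x*cos(x) - 6*sin(x).
Answer: 6*x*cos(x) - 6*sin(x).


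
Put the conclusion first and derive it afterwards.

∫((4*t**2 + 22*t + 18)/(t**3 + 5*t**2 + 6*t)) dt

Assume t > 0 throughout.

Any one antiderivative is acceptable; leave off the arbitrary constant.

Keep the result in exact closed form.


The answer is 3*log(t) + 5*log(t + 2) - 4*log(t + 3).
Step 1. Decompose ∫((4*t**2 + 22*t + 18)/(t**3 + 5*t**2 + 6*t)) dt by partial fractions, (4*t**2 + 22*t + 18)/(t**3 + 5*t**2 + 6*t) = -4/(t + 3) + 5/(t + 2) + 3/t: now ∫(3/t) dt + ∫(5/(t + 2)) dt + ∫(-4/(t + 3)) dt.
Step 2. Evaluate the standard form [assuming t > -3]: now -4*log(t + 3) + ∫(3/t) dt + ∫(5/(t + 2)) dt.
Step 3. Evaluate the standard form [assuming t > -2]: now 5*log(t + 2) - 4*log(t + 3) + ∫(3/t) dt.
Step 4. Evaluate the standard form [assuming t > 0]: now 3*log(t) + 5*log(t + 2) - 4*log(t + 3).
Answer: 3*log(t) + 5*log(t + 2) - 4*log(t + 3).


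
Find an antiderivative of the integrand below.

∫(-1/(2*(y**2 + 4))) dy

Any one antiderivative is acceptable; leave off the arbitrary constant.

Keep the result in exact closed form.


Answer: -atan(y/2)/4.


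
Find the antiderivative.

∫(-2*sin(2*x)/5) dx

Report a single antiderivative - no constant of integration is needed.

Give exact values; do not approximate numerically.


Answer: cos(2*x)/5.


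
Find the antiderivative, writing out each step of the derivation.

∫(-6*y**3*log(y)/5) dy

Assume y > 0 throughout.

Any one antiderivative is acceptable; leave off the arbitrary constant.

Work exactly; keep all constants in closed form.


Step 1. Integrate ∫(-6*y**3*log(y)/5) dy by parts with u = log(y), dv = (-6*y**3/5) dy, so v = -3*y**4/10 [assuming y > 0]: now -3*y**4*log(y)/10 + ∫(3*y**3/10) dy.
Step 2. Evaluate the standard form: now -3*y**4*log(y)/10 + 3*y**4/40.
Answer: -3*y**4*log(y)/10 + 3*y**4/40.


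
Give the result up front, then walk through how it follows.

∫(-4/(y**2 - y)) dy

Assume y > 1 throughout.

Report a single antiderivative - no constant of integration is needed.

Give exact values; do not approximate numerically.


The answer is 4*log(y) - 4*log(y - 1).
Step 1. Decompose ∫(-4/(y**2 - y)) dy by partial fractions, -4/(y**2 - y) = -4/(y - 1) + 4/y: now ∫(4/y) dy + ∫(-4/(y - 1)) dy.
Step 2. Evaluate the standard form [assuming y > 0]: now 4*log(y) + ∫(-4/(y - 1)) dy.
Step 3. Evaluate the standard form [assuming y > 1]: now 4*log(y) - 4*log(y - 1).
Answer: 4*log(y) - 4*log(y - 1).


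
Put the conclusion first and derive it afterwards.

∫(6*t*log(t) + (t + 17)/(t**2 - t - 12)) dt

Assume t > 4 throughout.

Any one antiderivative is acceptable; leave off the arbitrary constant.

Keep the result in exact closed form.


The answer is 3*t**2*log(t) - 3*t**2/2 + 3*log(t - 4) - 2*log(t + 3).
Step 1. Rewrite: now ∫(6*t*log(t)) dt + ∫((t + 17)/(t**2 - t - 12)) dt.
Step 2. Integrate ∫(6*t*log(t)) dt by parts with u = log(t), dv = (6*t) dt, so v = 3*t**2 [assuming t > 0]: now 3*t**2*log(t) + ∫(-3*t) dt + ∫((t + 17)/(t**2 - t - 12)) dt.
Step 3. Evaluate the standard form: now 3*t**2*log(t) - 3*t**2/2 + ∫((t + 17)/(t**2 - t - 12)) dt.
Step 4. Decompose ∫((t + 17)/(t**2 - t - 12)) dt by partial fractions, (t + 17)/(t**2 - t - 12) = -2/(t + 3) + 3/(t - 4): now 3*t**2*log(t) - 3*t**2/2 + ∫(3/(t - 4)) dt + ∫(-2/(t + 3)) dt.
Step 5. Evaluate the standard form [assuming t > -3]: now 3*t**2*log(t) - 3*t**2/2 - 2*log(t + 3) + ∫(3/(t - 4)) dt.
Step 6. Evaluate the standard form [assuming t > 4]: now 3*t**2*log(t) - 3*t**2/2 + 3*log(t - 4) - 2*log(t + 3).
Answer: 3*t**2*log(t) - 3*t**2/2 + 3*log(t - 4) - 2*log(t + 3).


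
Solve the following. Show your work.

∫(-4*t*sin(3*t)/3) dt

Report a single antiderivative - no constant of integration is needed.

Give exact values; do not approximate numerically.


Step 1. Integrate ∫(-4*t*sin(3*t)/3) dt by parts with u = t, dv = (-4*sin(3*t)/3) dt, so v = 4*cos(3*t)/9: now 4*t*cos(3*t)/9 + ∫(-4*cos(3*t)/9) dt.
Step 2. Evaluate the standard form: now 4*t*cos(3*t)/9 - 4*sin(3*t)/27.
Answer: 4*t*cos(3*t)/9 - 4*sin(3*t)/27.


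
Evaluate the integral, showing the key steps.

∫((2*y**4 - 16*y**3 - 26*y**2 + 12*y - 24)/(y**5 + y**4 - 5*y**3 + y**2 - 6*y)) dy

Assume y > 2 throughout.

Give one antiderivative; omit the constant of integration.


Step 1. Decompose ∫((2*y**4 - 16*y**3 - 26*y**2 + 12*y - 24)/(y**5 + y**4 - 5*y**3 + y**2 - 6*y)) dy by partial fractions, (2*y**4 - 16*y**3 - 26*y**2 + 12*y - 24)/(y**5 + y**4 - 5*y**3 + y**2 - 6*y) = -4/(y**2 + 1) + 2/(y + 3) - 4/(y - 2) + 4/y: now ∫(4/y) dy + ∫(-4/(y - 2)) dy + ∫(2/(y + 3)) dy + ∫(-4/(y**2 + 1)) dy.
Step 2. Evaluate the standard form [assuming y > 2]: now -4*log(y - 2) + ∫(4/y) dy + ∫(2/(y + 3)) dy + ∫(-4/(y**2 + 1)) dy.
Step 3. Evaluate the standard form [assuming y > -3]: now -4*log(y - 2) + 2*log(y + 3) + ∫(4/y) dy + ∫(-4/(y**2 + 1)) dy.
Step 4. Evaluate the standard form [assuming y > 0]: now 4*log(y) - 4*log(y - 2) + 2*log(y + 3) + ∫(-4/(y**2 + 1)) dy.
Step 5. Evaluate the standard form: now 4*log(y) - 4*log(y - 2) + 2*log(y + 3) - 4*atan(y).
Answer: 4*log(y) - 4*log(y - 2) + 2*log(y + 3) - 4*atan(y).


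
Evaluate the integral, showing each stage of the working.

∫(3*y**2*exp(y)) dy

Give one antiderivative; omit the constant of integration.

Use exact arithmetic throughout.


Step 1. Integrate ∫(3*y**2*exp(y)) dy by parts with u = y**2, dv = (3*exp(y)) dy, so v = 3*exp(y): now 3*y**2*exp(y) + ∫(-6*y*exp(y)) dy.
Step 2. Integrate ∫(-6*y*exp(y)) dy by parts with u = y, dv = (-6*exp(y)) dy, so v = -6*exp(y): now 3*y**2*exp(y) - 6*y*exp(y) + ∫(6*exp(y)) dy.
Step 3. Evaluate the standard form: now 3*y**2*exp(y) - 6*y*exp(y) + 6*exp(y).
Answer: 3*y**2*exp(y) - 6*y*exp(y) + 6*exp(y).


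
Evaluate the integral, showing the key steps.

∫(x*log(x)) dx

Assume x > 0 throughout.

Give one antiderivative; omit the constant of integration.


Step 1. Integrate ∫(x*log(x)) dx by parts with u = log(x), dv = (x) dx, so v = x**2/2 [assuming x > 0]: now x**2*log(x)/2 + ∫(-x/2) dx.
Step 2. Evaluate the standard form: now x**2*log(x)/2 - x**2/4.
Answer: x**2*log(x)/2 - x**2/4.


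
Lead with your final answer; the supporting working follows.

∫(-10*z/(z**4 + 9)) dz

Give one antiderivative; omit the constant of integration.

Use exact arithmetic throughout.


The answer is -5*atan(z**2/3)/3.
Step 1. Substitute u = z**2, turning ∫(-10*z/(z**4 + 9)) dz into ∫(-5/(u**2 + 9)) du: now ∫(-5/(u**2 + 9)) du.
Step 2. Evaluate the standard form: now -5*atan(u/3)/3.
Step 3. Substitute back u = z**2: now -5*atan(z**2/3)/3.
Answer: -5*atan(z**2/3)/3.


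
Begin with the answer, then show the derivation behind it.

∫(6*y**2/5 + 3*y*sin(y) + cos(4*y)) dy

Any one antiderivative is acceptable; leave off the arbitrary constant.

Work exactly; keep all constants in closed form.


The answer is 2*y**3/5 - 3*y*cos(y) + 3*sin(y) + sin(4*y)/4.
Step 1. Rewrite: now ∫(6*y**2/5) dy + ∫(3*y*sin(y)) dy + ∫(cos(4*y)) dy.
Step 2. Evaluate the standard form: now sin(4*y)/4 + ∫(6*y**2/5) dy + ∫(3*y*sin(y)) dy.
Step 3. Evaluate the standard form: now 2*y**3/5 + sin(4*y)/4 + ∫(3*y*sin(y)) dy.
Step 4. Integrate ∫(3*y*sin(y)) dy by parts with u = y, dv = (3*sin(y)) dy, so v = -3*cos(y): now 2*y**3/5 - 3*y*cos(y) + sin(4*y)/4 + ∫(3*cos(y)) dy.
Step 5. Evaluate the standard form: now 2*y**3/5 - 3*y*cos(y) + 3*sin(y) + sin(4*y)/4.
Answer: 2*y**3/5 - 3*y*cos(y) + 3*sin(y) + sin(4*y)/4.


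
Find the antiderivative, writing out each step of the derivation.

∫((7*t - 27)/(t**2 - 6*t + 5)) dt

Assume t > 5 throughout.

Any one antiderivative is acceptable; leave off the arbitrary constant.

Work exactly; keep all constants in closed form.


Step 1. Decompose ∫((7*t - 27)/(t**2 - 6*t + 5)) dt by partial fractions, (7*t - 27)/(t**2 - 6*t + 5) = 5/(t - 1) + 2/(t - 5): now ∫(2/(t - 5)) dt + ∫(5/(t - 1)) dt.
Step 2. Evaluate the standard form [assuming t > 5]: now 2*log(t - 5) + ∫(5/(t - 1)) dt.
Step 3. Evaluate the standard form [assuming t > 1]: now 2*log(t - 5) + 5*log(t - 1).
Answer: 2*log(t - 5) + 5*log(t - 1).


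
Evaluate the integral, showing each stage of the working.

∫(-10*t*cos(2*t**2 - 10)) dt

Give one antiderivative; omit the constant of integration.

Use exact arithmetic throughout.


Step 1. Substitute u = t**2 - 5, turning ∫(-10*t*cos(2*t**2 - 10)) dt into ∫(-5*cos(2*u)) du: now ∫(-5*cos(2*u)) du.
Step 2. Evaluate the standard form: now -5*sin(2*u)/2.
Step 3. Substitute back u = t**2 - 5: now -5*sin(2*t**2 - 10)/2.
Answer: -5*sin(2*t**2 - 10)/2.


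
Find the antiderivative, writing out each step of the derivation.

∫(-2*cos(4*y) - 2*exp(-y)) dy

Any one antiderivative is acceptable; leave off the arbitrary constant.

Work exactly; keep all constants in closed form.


Step 1. Rewrite: now ∫(-2*exp(-y)) dy + ∫(-2*cos(4*y)) dy.
Step 2. Evaluate the standard form: now -sin(4*y)/2 + ∫(-2*exp(-y)) dy.
Step 3. Evaluate the standard form: now -sin(4*y)/2 + 2*exp(-y).
Answer: -sin(4*y)/2 + 2*exp(-y).


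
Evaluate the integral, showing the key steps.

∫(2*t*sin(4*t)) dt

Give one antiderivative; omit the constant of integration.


Step 1. Integrate ∫(2*t*sin(4*t)) dt by parts with u = t, dv = (2*sin(4*t)) dt, so v = -cos(4*t)/2: now -t*cos(4*t)/2 + ∫(cos(4*t)/2) dt.
Step 2. Evaluate the standard form: now -t*cos(4*t)/2 + sin(4*t)/8.
Answer: -t*cos(4*t)/2 + sin(4*t)/8.


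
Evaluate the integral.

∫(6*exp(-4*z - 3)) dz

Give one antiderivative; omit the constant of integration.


Answer: -3*exp(-4*z - 3)/2.


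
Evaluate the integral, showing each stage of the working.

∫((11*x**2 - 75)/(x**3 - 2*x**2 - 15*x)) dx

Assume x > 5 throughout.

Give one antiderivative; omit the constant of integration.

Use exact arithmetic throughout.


Step 1. Decompose ∫((11*x**2 - 75)/(x**3 - 2*x**2 - 15*x)) dx by partial fractions, (11*x**2 - 75)/(x**3 - 2*x**2 - 15*x) = 1/(x + 3) + 5/(x - 5) + 5/x: now ∫(5/x) dx + ∫(5/(x - 5)) dx + ∫(1/(x + 3)) dx.
Step 2. Evaluate the standard form [assuming x > 5]: now 5*log(x - 5) + ∫(5/x) dx + ∫(1/(x + 3)) dx.
Step 3. Evaluate the standard form [assuming x > -3]: now 5*log(x - 5) + log(x + 3) + ∫(5/x) dx.
Step 4. Evaluate the standard form [assuming x > 0]: now 5*log(x) + 5*log(x - 5) + log(x + 3).
Answer: 5*log(x) + 5*log(x - 5) + log(x + 3).


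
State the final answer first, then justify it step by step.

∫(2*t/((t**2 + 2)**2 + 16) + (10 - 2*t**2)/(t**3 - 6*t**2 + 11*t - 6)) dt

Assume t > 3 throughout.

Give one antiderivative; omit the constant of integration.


The answer is -4*log(t - 3) - 2*log(t - 2) + 4*log(t - 1) + atan(t**2/4 + 1/2)/4.
Step 1. Rewrite: now ∫(2*t/((t**2 + 2)**2 + 16)) dt + ∫((10 - 2*t**2)/(t**3 - 6*t**2 + 11*t - 6)) dt.
Step 2. Decompose ∫((10 - 2*t**2)/(t**3 - 6*t**2 + 11*t - 6)) dt by partial fractions, (10 - 2*t**2)/(t**3 - 6*t**2 + 11*t - 6) = 4/(t - 1) - 2/(t - 2) - 4/(t - 3): now ∫(2*t/((t**2 + 2)**2 + 16)) dt + ∫(-4/(t - 3)) dt + ∫(-2/(t - 2)) dt + ∫(4/(t - 1)) dt.
Step 3. Evaluate the standard form [assuming t > 2]: now -2*log(t - 2) + ∫(2*t/((t**2 + 2)**2 + 16)) dt + ∫(-4/(t - 3)) dt + ∫(4/(t - 1)) dt.
Step 4. Evaluate the standard form [assuming t > 3]: now -4*log(t - 3) - 2*log(t - 2) + ∫(2*t/((t**2 + 2)**2 + 16)) dt + ∫(4/(t - 1)) dt.
Step 5. Evaluate the standard form [assuming t > 1]: now -4*log(t - 3) - 2*log(t - 2) + 4*log(t - 1) + ∫(2*t/((t**2 + 2)**2 + 16)) dt.
Step 6. Substitute u = t**2 + 2, turning ∫(2*t/((t**2 + 2)**2 + 16)) dt into ∫(1/(u**2 + 16)) du: now -4*log(t - 3) - 2*log(t - 2) + 4*log(t - 1) + ∫(1/(u**2 + 16)) du.
Step 7. Evaluate the standard form: now -4*log(t - 3) - 2*log(t - 2) + 4*log(t - 1) + atan(u/4)/4.
Step 8. Substitute back u = t**2 + 2: now -4*log(t - 3) - 2*log(t - 2) + 4*log(t - 1) + atan(t**2/4 + 1/2)/4.
Answer: -4*log(t - 3) - 2*log(t - 2) + 4*log(t - 1) + atan(t**2/4 + 1/2)/4.


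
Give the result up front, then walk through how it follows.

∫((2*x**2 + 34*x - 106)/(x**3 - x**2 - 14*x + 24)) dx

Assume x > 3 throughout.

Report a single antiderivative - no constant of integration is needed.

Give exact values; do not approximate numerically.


The answer is 2*log(x - 3) + 5*log(x - 2) - 5*log(x + 4).
Step 1. Decompose ∫((2*x**2 + 34*x - 106)/(x**3 - x**2 - 14*x + 24)) dx by partial fractions, (2*x**2 + 34*x - 106)/(x**3 - x**2 - 14*x + 24) = -5/(x + 4) + 5/(x - 2) + 2/(x - 3): now ∫(2/(x - 3)) dx + ∫(5/(x - 2)) dx + ∫(-5/(x + 4)) dx.
Step 2. Evaluate the standard form [assuming x > 2]: now 5*log(x - 2) + ∫(2/(x - 3)) dx + ∫(-5/(x + 4)) dx.
Step 3. Evaluate the standard form [assuming x > 3]: now 2*log(x - 3) + 5*log(x - 2) + ∫(-5/(x + 4)) dx.
Step 4. Evaluate the standard form [assuming x > -4]: now 2*log(x - 3) + 5*log(x - 2) - 5*log(x + 4).
Answer: 2*log(x - 3) + 5*log(x - 2) - 5*log(x + 4).


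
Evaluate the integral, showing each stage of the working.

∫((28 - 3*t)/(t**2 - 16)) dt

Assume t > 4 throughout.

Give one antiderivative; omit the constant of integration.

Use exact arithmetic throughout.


Step 1. Decompose ∫((28 - 3*t)/(t**2 - 16)) dt by partial fractions, (28 - 3*t)/(t**2 - 16) = -5/(t + 4) + 2/(t - 4): now ∫(2/(t - 4)) dt + ∫(-5/(t + 4)) dt.
Step 2. Evaluate the standard form [assuming t > -4]: now -5*log(t + 4) + ∫(2/(t - 4)) dt.
Step 3. Evaluate the standard form [assuming t > 4]: now 2*log(t - 4) - 5*log(t + 4).
Answer: 2*log(t - 4) - 5*log(t + 4).


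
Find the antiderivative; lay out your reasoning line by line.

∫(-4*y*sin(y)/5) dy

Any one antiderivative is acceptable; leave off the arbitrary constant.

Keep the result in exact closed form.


Step 1. Integrate ∫(-4*y*sin(y)/5) dy by parts with u = y, dv = (-4*sin(y)/5) dy, so v = 4*cos(y)/5: now 4*y*cos(y)/5 + ∫(-4*cos(y)/5) dy.
Step 2. Evaluate the standard form: now 4*y*cos(y)/5 - 4*sin(y)/5.
Answer: 4*y*cos(y)/5 - 4*sin(y)/5.


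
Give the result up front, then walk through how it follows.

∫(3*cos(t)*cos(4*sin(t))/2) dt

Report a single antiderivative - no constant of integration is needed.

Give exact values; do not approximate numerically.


The answer is 3*sin(4*sin(t))/8.
Step 1. Substitute u = sin(t), turning ∫(3*cos(t)*cos(4*sin(t))/2) dt into ∫(3*cos(4*u)/2) du: now ∫(3*cos(4*u)/2) du.
Step 2. Evaluate the standard form: now 3*sin(4*u)/8.
Step 3. Substitute back u = sin(t): now 3*sin(4*sin(t))/8.
Answer: 3*sin(4*sin(t))/8.


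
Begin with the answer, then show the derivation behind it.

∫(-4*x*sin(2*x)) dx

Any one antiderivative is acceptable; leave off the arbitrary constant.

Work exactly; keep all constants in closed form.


The answer is 2*x*cos(2*x) - sin(2*x).
Step 1. Integrate ∫(-4*x*sin(2*x)) dx by parts with u = x, dv = (-4*sin(2*x)) dx, so v = 2*cos(2*x): now 2*x*cos(2*x) + ∫(-2*cos(2*x)) dx.
Step 2. Evaluate the standard form: now 2*x*cos(2*x) - sin(2*x).
Answer: 2*x*cos(2*x) - sin(2*x).


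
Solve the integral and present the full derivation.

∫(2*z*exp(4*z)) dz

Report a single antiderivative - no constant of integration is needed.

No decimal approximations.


Step 1. Integrate ∫(2*z*exp(4*z)) dz by parts with u = z, dv = (2*exp(4*z)) dz, so v = exp(4*z)/2: now z*exp(4*z)/2 + ∫(-exp(4*z)/2) dz.
Step 2. Evaluate the standard form: now z*exp(4*z)/2 - exp(4*z)/8.
Answer: z*exp(4*z)/2 - exp(4*z)/8.


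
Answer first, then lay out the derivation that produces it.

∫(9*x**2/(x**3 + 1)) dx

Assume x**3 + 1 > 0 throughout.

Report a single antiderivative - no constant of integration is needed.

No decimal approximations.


The answer is 3*log(x**3 + 1).
Step 1. Substitute u = x**3 + 1, turning ∫(9*x**2/(x**3 + 1)) dx into ∫(3/u) du: now ∫(3/u) du.
Step 2. Evaluate the standard form [assuming u > 0]: now 3*log(u).
Step 3. Substitute back u = x**3 + 1: now 3*log(x**3 + 1).
Answer: 3*log(x**3 + 1).


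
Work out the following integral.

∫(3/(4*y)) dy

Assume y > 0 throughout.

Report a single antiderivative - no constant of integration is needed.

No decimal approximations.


Answer: 3*log(y)/4.


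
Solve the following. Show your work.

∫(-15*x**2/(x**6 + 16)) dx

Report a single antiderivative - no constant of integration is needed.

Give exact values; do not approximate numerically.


Step 1. Substitute u = x**3, turning ∫(-15*x**2/(x**6 + 16)) dx into ∫(-5/(u**2 + 16)) du: now ∫(-5/(u**2 + 16)) du.
Step 2. Evaluate the standard form: now -5*atan(u/4)/4.
Step 3. Substitute back u = x**3: now -5*atan(x**3/4)/4.
Answer: -5*atan(x**3/4)/4.


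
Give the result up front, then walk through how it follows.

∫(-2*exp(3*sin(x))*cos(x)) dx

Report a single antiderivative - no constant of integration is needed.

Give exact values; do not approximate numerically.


The answer is -2*exp(3*sin(x))/3.
Step 1. Substitute u = sin(x), turning ∫(-2*exp(3*sin(x))*cos(x)) dx into ∫(-2*exp(3*u)) du: now ∫(-2*exp(3*u)) du.
Step 2. Evaluate the standard form: now -2*exp(3*u)/3.
Step 3. Substitute back u = sin(x): now -2*exp(3*sin(x))/3.
Answer: -2*exp(3*sin(x))/3.


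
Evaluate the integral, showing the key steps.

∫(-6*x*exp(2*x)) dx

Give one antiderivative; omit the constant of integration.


Step 1. Integrate ∫(-6*x*exp(2*x)) dx by parts with u = x, dv = (-6*exp(2*x)) dx, so v = -3*exp(2*x): now -3*x*exp(2*x) + ∫(3*exp(2*x)) dx.
Step 2. Evaluate the standard form: now -3*x*exp(2*x) + 3*exp(2*x)/2.
Answer: -3*x*exp(2*x) + 3*exp(2*x)/2.


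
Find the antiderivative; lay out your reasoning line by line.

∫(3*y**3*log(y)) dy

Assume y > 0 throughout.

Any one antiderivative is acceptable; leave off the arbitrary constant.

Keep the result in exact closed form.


Step 1. Integrate ∫(3*y**3*log(y)) dy by parts with u = log(y), dv = (3*y**3) dy, so v = 3*y**4/4 [assuming y > 0]: now 3*y**4*log(y)/4 + ∫(-3*y**3/4) dy.
Step 2. Evaluate the standard form: now 3*y**4*log(y)/4 - 3*y**4/16.
Answer: 3*y**4*log(y)/4 - 3*y**4/16.


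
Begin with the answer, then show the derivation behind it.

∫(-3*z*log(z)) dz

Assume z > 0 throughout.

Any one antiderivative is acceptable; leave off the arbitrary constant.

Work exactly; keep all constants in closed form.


The answer is -3*z**2*log(z)/2 + 3*z**2/4.
Step 1. Integrate ∫(-3*z*log(z)) dz by parts with u = log(z), dv = (-3*z) dz, so v = -3*z**2/2 [assuming z > 0]: now -3*z**2*log(z)/2 + ∫(3*z/2) dz.
Step 2. Evaluate the standard form: now -3*z**2*log(z)/2 + 3*z**2/4.
Answer: -3*z**2*log(z)/2 + 3*z**2/4.


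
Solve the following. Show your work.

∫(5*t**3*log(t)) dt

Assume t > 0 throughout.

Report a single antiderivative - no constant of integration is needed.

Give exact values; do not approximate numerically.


Step 1. Integrate ∫(5*t**3*log(t)) dt by parts with u = log(t), dv = (5*t**3) dt, so v = 5*t**4/4 [assuming t > 0]: now 5*t**4*log(t)/4 + ∫(-5*t**3/4) dt.
Step 2. Evaluate the standard form: now 5*t**4*log(t)/4 - 5*t**4/16.
Answer: 5*t**4*log(t)/4 - 5*t**4/16.


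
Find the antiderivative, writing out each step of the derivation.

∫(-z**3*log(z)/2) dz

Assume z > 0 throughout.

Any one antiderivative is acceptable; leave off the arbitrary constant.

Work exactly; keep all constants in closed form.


Step 1. Integrate ∫(-z**3*log(z)/2) dz by parts with u = log(z), dv = (-z**3/2) dz, so v = -z**4/8 [assuming z > 0]: now -z**4*log(z)/8 + ∫(z**3/8) dz.
Step 2. Evaluate the standard form: now -z**4*log(z)/8 + z**4/32.
Answer: -z**4*log(z)/8 + z**4/32.


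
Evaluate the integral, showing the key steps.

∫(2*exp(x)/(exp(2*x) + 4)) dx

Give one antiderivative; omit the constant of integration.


Step 1. Substitute u = exp(x), turning ∫(2*exp(x)/(exp(2*x) + 4)) dx into ∫(2/(u**2 + 4)) du: now ∫(2/(u**2 + 4)) du.
Step 2. Evaluate the standard form: now atan(u/2).
Step 3. Substitute back u = exp(x): now atan(exp(x)/2).
Answer: atan(exp(x)/2).


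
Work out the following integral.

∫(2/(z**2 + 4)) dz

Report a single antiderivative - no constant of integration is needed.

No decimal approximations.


Answer: atan(z/2).


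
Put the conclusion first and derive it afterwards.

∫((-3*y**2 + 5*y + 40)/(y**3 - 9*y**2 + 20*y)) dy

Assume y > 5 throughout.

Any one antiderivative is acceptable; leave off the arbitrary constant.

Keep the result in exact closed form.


The answer is 2*log(y) - 2*log(y - 5) - 3*log(y - 4).
Step 1. Decompose ∫((-3*y**2 + 5*y + 40)/(y**3 - 9*y**2 + 20*y)) dy by partial fractions, (-3*y**2 + 5*y + 40)/(y**3 - 9*y**2 + 20*y) = -3/(y - 4) - 2/(y - 5) + 2/y: now ∫(2/y) dy + ∫(-2/(y - 5)) dy + ∫(-3/(y - 4)) dy.
Step 2. Evaluate the standard form [assuming y > 4]: now -3*log(y - 4) + ∫(2/y) dy + ∫(-2/(y - 5)) dy.
Step 3. Evaluate the standard form [assuming y > 0]: now 2*log(y) - 3*log(y - 4) + ∫(-2/(y - 5)) dy.
Step 4. Evaluate the standard form [assuming y > 5]: now 2*log(y) - 2*log(y - 5) - 3*log(y - 4).
Answer: 2*log(y) - 2*log(y - 5) - 3*log(y - 4).


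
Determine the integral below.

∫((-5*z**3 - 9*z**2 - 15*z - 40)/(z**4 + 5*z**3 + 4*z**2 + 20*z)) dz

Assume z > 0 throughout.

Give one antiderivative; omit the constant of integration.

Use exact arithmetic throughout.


Answer: -2*log(z) - 3*log(z + 5) + atan(z/2)/2.


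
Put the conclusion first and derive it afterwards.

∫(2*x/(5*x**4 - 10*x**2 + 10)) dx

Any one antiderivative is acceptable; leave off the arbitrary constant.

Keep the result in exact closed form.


The answer is atan(x**2 - 1)/5.
Step 1. Substitute u = x**2 - 1, turning ∫(2*x/(5*x**4 - 10*x**2 + 10)) dx into ∫(1/(5*(u**2 + 1))) du: now ∫(1/(5*(u**2 + 1))) du.
Step 2. Evaluate the standard form: now atan(u)/5.
Step 3. Substitute back u = x**2 - 1: now atan(x**2 - 1)/5.
Answer: atan(x**2 - 1)/5.


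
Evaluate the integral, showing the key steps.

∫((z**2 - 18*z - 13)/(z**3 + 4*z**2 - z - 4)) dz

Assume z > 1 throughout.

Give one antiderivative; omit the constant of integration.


Step 1. Decompose ∫((z**2 - 18*z - 13)/(z**3 + 4*z**2 - z - 4)) dz by partial fractions, (z**2 - 18*z - 13)/(z**3 + 4*z**2 - z - 4) = 5/(z + 4) - 1/(z + 1) - 3/(z - 1): now ∫(-3/(z - 1)) dz + ∫(-1/(z + 1)) dz + ∫(5/(z + 4)) dz.
Step 2. Evaluate the standard form [assuming z > 1]: now -3*log(z - 1) + ∫(-1/(z + 1)) dz + ∫(5/(z + 4)) dz.
Step 3. Evaluate the standard form [assuming z > -1]: now -3*log(z - 1) - log(z + 1) + ∫(5/(z + 4)) dz.
Step 4. Evaluate the standard form [assuming z > -4]: now -3*log(z - 1) - log(z + 1) + 5*log(z + 4).
Answer: -3*log(z - 1) - log(z + 1) + 5*log(z + 4).


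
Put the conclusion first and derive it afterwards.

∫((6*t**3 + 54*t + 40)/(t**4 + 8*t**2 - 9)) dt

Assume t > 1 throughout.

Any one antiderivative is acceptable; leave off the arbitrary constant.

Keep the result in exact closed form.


The answer is 5*log(t - 1) + log(t + 1) - 4*atan(t/3)/3.
Step 1. Decompose ∫((6*t**3 + 54*t + 40)/(t**4 + 8*t**2 - 9)) dt by partial fractions, (6*t**3 + 54*t + 40)/(t**4 + 8*t**2 - 9) = -4/(t**2 + 9) + 1/(t + 1) + 5/(t - 1): now ∫(5/(t - 1)) dt + ∫(1/(t + 1)) dt + ∫(-4/(t**2 + 9)) dt.
Step 2. Evaluate the standard form [assuming t > -1]: now log(t + 1) + ∫(5/(t - 1)) dt + ∫(-4/(t**2 + 9)) dt.
Step 3. Evaluate the standard form [assuming t > 1]: now 5*log(t - 1) + log(t + 1) + ∫(-4/(t**2 + 9)) dt.
Step 4. Evaluate the standard form: now 5*log(t - 1) + log(t + 1) - 4*atan(t/3)/3.
Answer: 5*log(t - 1) + log(t + 1) - 4*atan(t/3)/3.


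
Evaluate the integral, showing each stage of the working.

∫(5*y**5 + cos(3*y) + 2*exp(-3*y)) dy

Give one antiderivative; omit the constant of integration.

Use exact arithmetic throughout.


Step 1. Rewrite: now ∫(5*y**5) dy + ∫(2*exp(-3*y)) dy + ∫(cos(3*y)) dy.
Step 2. Evaluate the standard form: now ∫(5*y**5) dy + ∫(cos(3*y)) dy - 2*exp(-3*y)/3.
Step 3. Evaluate the standard form: now 5*y**6/6 + ∫(cos(3*y)) dy - 2*exp(-3*y)/3.
Step 4. Evaluate the standard form: now 5*y**6/6 + sin(3*y)/3 - 2*exp(-3*y)/3.
Answer: 5*y**6/6 + sin(3*y)/3 - 2*exp(-3*y)/3.


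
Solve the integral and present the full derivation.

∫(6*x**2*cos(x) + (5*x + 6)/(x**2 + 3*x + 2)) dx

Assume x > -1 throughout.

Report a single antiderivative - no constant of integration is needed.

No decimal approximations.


Step 1. Rewrite: now ∫(6*x**2*cos(x)) dx + ∫((5*x + 6)/(x**2 + 3*x + 2)) dx.
Step 2. Integrate ∫(6*x**2*cos(x)) dx by parts with u = x**2, dv = (6*cos(x)) dx, so v = 6*sin(x): now 6*x**2*sin(x) + ∫(-12*x*sin(x)) dx + ∫((5*x + 6)/(x**2 + 3*x + 2)) dx.
Step 3. Integrate ∫(-12*x*sin(x)) dx by parts with u = x, dv = (-12*sin(x)) dx, so v = 12*cos(x): now 6*x**2*sin(x) + 12*x*cos(x) + ∫((5*x + 6)/(x**2 + 3*x + 2)) dx + ∫(-12*cos(x)) dx.
Step 4. Evaluate the standard form: now 6*x**2*sin(x) + 12*x*cos(x) - 12*sin(x) + ∫((5*x + 6)/(x**2 + 3*x + 2)) dx.
Step 5. Decompose ∫((5*x + 6)/(x**2 + 3*x + 2)) dx by partial fractions, (5*x + 6)/(x**2 + 3*x + 2) = 4/(x + 2) + 1/(x + 1): now 6*x**2*sin(x) + 12*x*cos(x) - 12*sin(x) + ∫(1/(x + 1)) dx + ∫(4/(x + 2)) dx.
Step 6. Evaluate the standard form [assuming x > -2]: now 6*x**2*sin(x) + 12*x*cos(x) + 4*log(x + 2) - 12*sin(x) + ∫(1/(x + 1)) dx.
Step 7. Evaluate the standard form [assuming x > -1]: now 6*x**2*sin(x) + 12*x*cos(x) + log(x + 1) + 4*log(x + 2) - 12*sin(x).
Answer: 6*x**2*sin(x) + 12*x*cos(x) + log(x + 1) + 4*log(x + 2) - 12*sin(x).


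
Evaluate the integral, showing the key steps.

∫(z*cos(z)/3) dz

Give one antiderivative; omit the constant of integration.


Step 1. Integrate ∫(z*cos(z)/3) dz by parts with u = z, dv = (cos(z)/3) dz, so v = sin(z)/3: now z*sin(z)/3 + ∫(-sin(z)/3) dz.
Step 2. Evaluate the standard form: now z*sin(z)/3 + cos(z)/3.
Answer: z*sin(z)/3 + cos(z)/3.


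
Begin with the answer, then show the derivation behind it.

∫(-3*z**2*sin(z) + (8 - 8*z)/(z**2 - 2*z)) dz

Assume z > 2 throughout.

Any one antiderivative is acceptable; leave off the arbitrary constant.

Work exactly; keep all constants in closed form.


The answer is 3*z**2*cos(z) - 6*z*sin(z) - 4*log(z) - 4*log(z - 2) - 6*cos(z).
Step 1. Rewrite: now ∫(-3*z**2*sin(z)) dz + ∫((8 - 8*z)/(z**2 - 2*z)) dz.
Step 2. Integrate ∫(-3*z**2*sin(z)) dz by parts with u = z**2, dv = (-3*sin(z)) dz, so v = 3*cos(z): now 3*z**2*cos(z) + ∫(-6*z*cos(z)) dz + ∫((8 - 8*z)/(z**2 - 2*z)) dz.
Step 3. Integrate ∫(-6*z*cos(z)) dz by parts with u = z, dv = (-6*cos(z)) dz, so v = -6*sin(z): now 3*z**2*cos(z) - 6*z*sin(z) + ∫((8 - 8*z)/(z**2 - 2*z)) dz + ∫(6*sin(z)) dz.
Step 4. Evaluate the standard form: now 3*z**2*cos(z) - 6*z*sin(z) - 6*cos(z) + ∫((8 - 8*z)/(z**2 - 2*z)) dz.
Step 5. Decompose ∫((8 - 8*z)/(z**2 - 2*z)) dz by partial fractions, (8 - 8*z)/(z**2 - 2*z) = -4/(z - 2) - 4/z: now 3*z**2*cos(z) - 6*z*sin(z) - 6*cos(z) + ∫(-4/z) dz + ∫(-4/(z - 2)) dz.
Step 6. Evaluate the standard form [assuming z > 2]: now 3*z**2*cos(z) - 6*z*sin(z) - 4*log(z - 2) - 6*cos(z) + ∫(-4/z) dz.
Step 7. Evaluate the standard form [assuming z > 0]: now 3*z**2*cos(z) - 6*z*sin(z) - 4*log(z) - 4*log(z - 2) - 6*cos(z).
Answer: 3*z**2*cos(z) - 6*z*sin(z) - 4*log(z) - 4*log(z - 2) - 6*cos(z).


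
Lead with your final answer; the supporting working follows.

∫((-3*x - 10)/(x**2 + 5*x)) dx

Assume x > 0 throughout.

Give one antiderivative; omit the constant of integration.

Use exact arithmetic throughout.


The answer is -2*log(x) - log(x + 5).
Step 1. Decompose ∫((-3*x - 10)/(x**2 + 5*x)) dx by partial fractions, (-3*x - 10)/(x**2 + 5*x) = -1/(x + 5) - 2/x: now ∫(-2/x) dx + ∫(-1/(x + 5)) dx.
Step 2. Evaluate the standard form [assuming x > 0]: now -2*log(x) + ∫(-1/(x + 5)) dx.
Step 3. Evaluate the standard form [assuming x > -5]: now -2*log(x) - log(x + 5).
Answer: -2*log(x) - log(x + 5).
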